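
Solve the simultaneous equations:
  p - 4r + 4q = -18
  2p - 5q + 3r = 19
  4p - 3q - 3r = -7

Row-reduce the augmented matrix:
R2 ← R2 − 2·R1.
R3 ← R3 − 4·R1.
R2 ← R2 / (-13).
R1 ← R1 − 4·R2.
R3 ← R3 + 19·R2.
R3 ← R3 / (-40/13).
R1 ← R1 + 8/13·R3.
R2 ← R2 + 11/13·R3.
Reading off the reduced rows gives p = 2, q = 0, r = 5.

p = 2, q = 0, r = 5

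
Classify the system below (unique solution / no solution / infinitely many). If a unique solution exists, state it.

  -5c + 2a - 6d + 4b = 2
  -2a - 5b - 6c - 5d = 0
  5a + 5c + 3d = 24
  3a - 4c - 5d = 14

a = 4, b = -2, c = 2, d = -2

Row-reduce the augmented matrix:
R1 ← R1 / (2).
R2 ← R2 + 2·R1.
R3 ← R3 − 5·R1.
R4 ← R4 − 3·R1.
R2 ← R2 / (-1).
R1 ← R1 − 2·R2.
R3 ← R3 + 10·R2.
R4 ← R4 + 6·R2.
R3 ← R3 / (255/2).
R1 ← R1 + 49/2·R3.
R2 ← R2 − 11·R3.
R4 ← R4 − 139/2·R3.
R4 ← R4 / (58/255).
R1 ← R1 + 103/255·R4.
R2 ← R2 + 11/255·R4.
R3 ← R3 − 256/255·R4.
Reading off the reduced rows gives a = 4, b = -2, c = 2, d = -2.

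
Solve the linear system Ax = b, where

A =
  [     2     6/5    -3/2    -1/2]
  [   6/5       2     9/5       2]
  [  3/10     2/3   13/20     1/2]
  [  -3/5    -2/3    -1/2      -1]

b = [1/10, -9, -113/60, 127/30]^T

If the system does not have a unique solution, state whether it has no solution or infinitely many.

Row-reduce:
R1 ← R1 / (2).
R2 ← R2 − 6/5·R1.
R3 ← R3 − 3/10·R1.
R4 ← R4 + 3/5·R1.
R2 ← R2 / (32/25).
R1 ← R1 − 3/5·R2.
R3 ← R3 − 73/150·R2.
R4 ← R4 + 23/75·R2.
R3 ← R3 / (-97/640).
R1 ← R1 + 129/64·R3.
R2 ← R2 − 135/64·R3.
R4 ← R4 + 97/320·R3.
Row 4 reduces to 0 = -1, a contradiction. The system is inconsistent.

no solution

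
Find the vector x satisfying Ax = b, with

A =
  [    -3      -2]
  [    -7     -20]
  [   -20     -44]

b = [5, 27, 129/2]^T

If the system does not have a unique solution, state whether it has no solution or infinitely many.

no solution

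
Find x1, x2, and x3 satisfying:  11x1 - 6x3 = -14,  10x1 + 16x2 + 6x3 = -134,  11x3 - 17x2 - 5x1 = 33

x1 = -4, x2 = -4, x3 = -5

Row-reduce the augmented matrix:
R1 ← R1 / (11).
R2 ← R2 − 10·R1.
R3 ← R3 + 5·R1.
R2 ← R2 / (16).
R3 ← R3 + 17·R2.
R3 ← R3 / (1799/88).
R1 ← R1 + 6/11·R3.
R2 ← R2 − 63/88·R3.
Reading off the reduced rows gives x1 = -4, x2 = -4, x3 = -5.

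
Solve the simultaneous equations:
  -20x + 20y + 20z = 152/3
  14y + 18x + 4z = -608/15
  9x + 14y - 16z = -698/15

x = -2, y = -2/3, z = 6/5

Row-reduce the augmented matrix:
R1 ← R1 / (-20).
R2 ← R2 − 18·R1.
R3 ← R3 − 9·R1.
R2 ← R2 / (32).
R1 ← R1 + 1·R2.
R3 ← R3 − 23·R2.
R3 ← R3 / (-365/16).
R1 ← R1 + 5/16·R3.
R2 ← R2 − 11/16·R3.
Reading off the reduced rows gives x = -2, y = -2/3, z = 6/5.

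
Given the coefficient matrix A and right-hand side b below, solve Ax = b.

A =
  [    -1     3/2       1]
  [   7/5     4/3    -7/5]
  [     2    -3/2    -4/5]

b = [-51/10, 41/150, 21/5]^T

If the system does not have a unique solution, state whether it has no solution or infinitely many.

x_1 = -2/5, x_2 = -2, x_3 = -5/2

Row-reduce the augmented matrix:
R1 ← R1 / (-1).
R2 ← R2 − 7/5·R1.
R3 ← R3 − 2·R1.
R2 ← R2 / (103/30).
R1 ← R1 + 3/2·R2.
R3 ← R3 − 3/2·R2.
R3 ← R3 / (6/5).
R1 ← R1 + 1·R3.
Reading off the reduced rows gives x_1 = -2/5, x_2 = -2, x_3 = -5/2.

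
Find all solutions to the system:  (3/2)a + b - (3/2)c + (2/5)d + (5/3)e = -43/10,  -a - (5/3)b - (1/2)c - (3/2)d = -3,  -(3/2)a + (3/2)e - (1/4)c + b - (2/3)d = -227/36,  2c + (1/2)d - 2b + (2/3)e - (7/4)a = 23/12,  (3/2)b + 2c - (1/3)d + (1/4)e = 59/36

a = 1, b = -1/2, c = 5/3, d = 4/3, e = -2

Row-reduce the augmented matrix:
R1 ← R1 / (3/2).
R2 ← R2 + 1·R1.
R3 ← R3 + 3/2·R1.
R4 ← R4 + 7/4·R1.
R2 ← R2 / (-1).
R1 ← R1 − 2/3·R2.
R3 ← R3 − 2·R2.
R4 ← R4 + 5/6·R2.
R5 ← R5 − 3/2·R2.
R3 ← R3 / (-19/4).
R1 ← R1 + 2·R3.
R2 ← R2 − 3/2·R3.
R4 ← R4 − 3/2·R3.
R5 ← R5 + 1/4·R3.
R4 ← R4 / (3869/3420).
R1 ← R1 − 509/855·R4.
R2 ← R2 − 211/570·R4.
R3 ← R3 − 164/285·R4.
R5 ← R5 + 155/76·R4.
R5 ← R5 / (1077917/139284).
R1 ← R1 + 76588/34821·R5.
R2 ← R2 + 6008/11607·R5.
R3 ← R3 + 99494/34821·R5.
R4 ← R4 − 34750/11607·R5.
Reading off the reduced rows gives a = 1, b = -1/2, c = 5/3, d = 4/3, e = -2.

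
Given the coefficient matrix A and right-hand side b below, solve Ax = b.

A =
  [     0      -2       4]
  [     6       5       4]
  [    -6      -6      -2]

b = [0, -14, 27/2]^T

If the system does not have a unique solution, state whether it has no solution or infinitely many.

no solution

Row-reduce:
Swap R1 and R2.
R1 ← R1 / (6).
R3 ← R3 + 6·R1.
R2 ← R2 / (-2).
R1 ← R1 − 5/6·R2.
R3 ← R3 + 1·R2.
Row 3 reduces to 0 = -1/2, a contradiction. The system is inconsistent.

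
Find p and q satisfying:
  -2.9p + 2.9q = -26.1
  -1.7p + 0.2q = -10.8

p = 6, q = -3

Row-reduce the augmented matrix:
R1 ← R1 / (-29/10).
R2 ← R2 + 17/10·R1.
R2 ← R2 / (-3/2).
R1 ← R1 + 1·R2.
Reading off the reduced rows gives p = 6, q = -3.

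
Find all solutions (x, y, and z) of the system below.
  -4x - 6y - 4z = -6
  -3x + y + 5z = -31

Row-reduce:
R1 ← R1 / (-4).
R2 ← R2 + 3·R1.
R2 ← R2 / (11/2).
R1 ← R1 − 3/2·R2.
Rank is 2 with 3 unknowns, leaving z free.

infinitely many solutions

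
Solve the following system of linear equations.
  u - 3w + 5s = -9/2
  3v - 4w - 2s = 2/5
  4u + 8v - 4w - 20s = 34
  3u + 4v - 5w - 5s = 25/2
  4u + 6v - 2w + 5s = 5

Row-reduce the augmented matrix:
R3 ← R3 − 4·R1.
R4 ← R4 − 3·R1.
R5 ← R5 − 4·R1.
R2 ← R2 / (3).
R3 ← R3 − 8·R2.
R4 ← R4 − 4·R2.
R5 ← R5 − 6·R2.
R3 ← R3 / (56/3).
R1 ← R1 + 3·R3.
R2 ← R2 + 4/3·R3.
R4 ← R4 − 28/3·R3.
R5 ← R5 − 18·R3.
Swap R4 and R5.
R4 ← R4 / (157/7).
R1 ← R1 + 4/7·R4.
R2 ← R2 + 22/7·R4.
R3 ← R3 + 13/7·R4.
R5 reduces to 0 = 0, so the extra equation is consistent.
Reading off the reduced rows gives u = 3, v = 0, w = 1/2, s = -6/5.

u = 3, v = 0, w = 1/2, s = -6/5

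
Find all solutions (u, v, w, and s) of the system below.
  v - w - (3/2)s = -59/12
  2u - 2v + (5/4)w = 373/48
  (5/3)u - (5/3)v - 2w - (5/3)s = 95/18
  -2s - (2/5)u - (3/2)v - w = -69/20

u = 3, v = -5/3, w = -5/4, s = 3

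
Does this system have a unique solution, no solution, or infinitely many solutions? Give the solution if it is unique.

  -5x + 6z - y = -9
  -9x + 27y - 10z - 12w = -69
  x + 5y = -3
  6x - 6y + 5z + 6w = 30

Row-reduce:
R1 ← R1 / (-5).
R2 ← R2 + 9·R1.
R3 ← R3 − 1·R1.
R4 ← R4 − 6·R1.
R2 ← R2 / (144/5).
R1 ← R1 − 1/5·R2.
R3 ← R3 − 24/5·R2.
R4 ← R4 + 36/5·R2.
R3 ← R3 / (14/3).
R1 ← R1 + 19/18·R3.
R2 ← R2 + 13/18·R3.
R4 ← R4 − 7·R3.
Rank is 3 with 4 unknowns, leaving w free.

infinitely many solutions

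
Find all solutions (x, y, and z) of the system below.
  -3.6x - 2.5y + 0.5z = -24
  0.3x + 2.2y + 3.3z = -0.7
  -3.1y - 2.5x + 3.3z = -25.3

x = 5, y = 2, z = -2

Row-reduce the augmented matrix:
R1 ← R1 / (-18/5).
R2 ← R2 − 3/10·R1.
R3 ← R3 + 5/2·R1.
R2 ← R2 / (239/120).
R1 ← R1 − 25/36·R2.
R3 ← R3 + 491/360·R2.
R3 ← R3 / (37579/7170).
R1 ← R1 + 935/717·R3.
R2 ← R2 − 401/239·R3.
Reading off the reduced rows gives x = 5, y = 2, z = -2.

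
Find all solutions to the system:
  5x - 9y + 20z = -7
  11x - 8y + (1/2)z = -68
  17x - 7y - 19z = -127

no solution

Row-reduce:
R1 ← R1 / (5).
R2 ← R2 − 11·R1.
R3 ← R3 − 17·R1.
R2 ← R2 / (59/5).
R1 ← R1 + 9/5·R2.
R3 ← R3 − 118/5·R2.
Row 3 reduces to 0 = 2, a contradiction. The system is inconsistent.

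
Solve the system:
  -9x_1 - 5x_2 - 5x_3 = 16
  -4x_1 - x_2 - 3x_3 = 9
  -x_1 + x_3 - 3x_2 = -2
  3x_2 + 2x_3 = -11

Row-reduce the augmented matrix:
R1 ← R1 / (-9).
R2 ← R2 + 4·R1.
R3 ← R3 + 1·R1.
R2 ← R2 / (11/9).
R1 ← R1 − 5/9·R2.
R3 ← R3 + 22/9·R2.
R4 ← R4 − 3·R2.
Swap R3 and R4.
R3 ← R3 / (43/11).
R1 ← R1 − 10/11·R3.
R2 ← R2 + 7/11·R3.
R4 reduces to 0 = 0, so the extra equation is consistent.
Reading off the reduced rows gives x_1 = 1, x_2 = -1, x_3 = -4.

x_1 = 1, x_2 = -1, x_3 = -4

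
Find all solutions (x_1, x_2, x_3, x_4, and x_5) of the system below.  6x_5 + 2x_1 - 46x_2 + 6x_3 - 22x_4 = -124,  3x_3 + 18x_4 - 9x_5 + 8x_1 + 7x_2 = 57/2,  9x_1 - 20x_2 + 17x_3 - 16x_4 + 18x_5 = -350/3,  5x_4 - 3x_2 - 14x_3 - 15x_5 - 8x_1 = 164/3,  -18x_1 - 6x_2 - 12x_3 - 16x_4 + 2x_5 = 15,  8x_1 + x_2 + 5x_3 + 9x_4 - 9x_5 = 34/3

x_1 = -2, x_2 = 2, x_3 = -1/3, x_4 = 1/2, x_5 = -5/2

Row-reduce the augmented matrix:
R1 ← R1 / (2).
R2 ← R2 − 8·R1.
R3 ← R3 − 9·R1.
R4 ← R4 + 8·R1.
R5 ← R5 + 18·R1.
R6 ← R6 − 8·R1.
R2 ← R2 / (191).
R1 ← R1 + 23·R2.
R3 ← R3 − 187·R2.
R4 ← R4 + 187·R2.
R5 ← R5 + 420·R2.
R6 ← R6 − 185·R2.
R3 ← R3 / (2017/191).
R1 ← R1 − 90/191·R3.
R2 ← R2 + 21/191·R3.
R4 ← R4 + 2017/191·R3.
R5 ← R5 + 798/191·R3.
R6 ← R6 − 256/191·R3.
Swap R4 and R5.
R4 ← R4 / (21920/2017).
R1 ← R1 − 5429/2017·R4.
R2 ← R2 − 683/2017·R4.
R3 ← R3 + 3969/2017·R4.
R6 ← R6 + 6117/2017·R4.
Swap R5 and R6.
R5 ← R5 / (-33123/5480).
R1 ← R1 + 1069/5480·R5.
R2 ← R2 − 1637/5480·R5.
R3 ← R3 − 4809/5480·R5.
R4 ← R4 + 3703/5480·R5.
R6 reduces to 0 = 0, so the extra equation is consistent.
Reading off the reduced rows gives x_1 = -2, x_2 = 2, x_3 = -1/3, x_4 = 1/2, x_5 = -5/2.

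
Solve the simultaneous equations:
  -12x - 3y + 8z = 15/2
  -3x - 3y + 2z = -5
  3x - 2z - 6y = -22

Row-reduce:
R1 ← R1 / (-12).
R2 ← R2 + 3·R1.
R3 ← R3 − 3·R1.
R2 ← R2 / (-9/4).
R1 ← R1 − 1/4·R2.
R3 ← R3 + 27/4·R2.
Row 3 reduces to 0 = 1/2, a contradiction. The system is inconsistent.

no solution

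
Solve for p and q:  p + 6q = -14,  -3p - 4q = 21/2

p = -1/2, q = -9/4

Row-reduce the augmented matrix:
R2 ← R2 + 3·R1.
R2 ← R2 / (14).
R1 ← R1 − 6·R2.
Reading off the reduced rows gives p = -1/2, q = -9/4.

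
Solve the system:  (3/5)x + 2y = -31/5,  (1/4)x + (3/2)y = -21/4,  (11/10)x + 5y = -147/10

Row-reduce:
R1 ← R1 / (3/5).
R2 ← R2 − 1/4·R1.
R3 ← R3 − 11/10·R1.
R2 ← R2 / (2/3).
R1 ← R1 − 10/3·R2.
R3 ← R3 − 4/3·R2.
Row 3 reduces to 0 = 2, a contradiction. The system is inconsistent.

no solution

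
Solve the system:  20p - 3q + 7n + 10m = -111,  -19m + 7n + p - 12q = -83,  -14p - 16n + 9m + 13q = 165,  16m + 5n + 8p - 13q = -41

m = 2, n = -4, p = -5, q = 1

Row-reduce the augmented matrix:
R1 ← R1 / (10).
R2 ← R2 + 19·R1.
R3 ← R3 − 9·R1.
R4 ← R4 − 16·R1.
R2 ← R2 / (203/10).
R1 ← R1 − 7/10·R2.
R3 ← R3 + 223/10·R2.
R4 ← R4 + 31/5·R2.
R3 ← R3 / (2201/203).
R1 ← R1 − 19/29·R3.
R2 ← R2 − 390/203·R3.
R4 ← R4 + 2454/203·R3.
R4 ← R4 / (-39134/2201).
R1 ← R1 − 1181/2201·R4.
R2 ← R2 + 459/2201·R4.
R3 ← R3 + 760/2201·R4.
Reading off the reduced rows gives m = 2, n = -4, p = -5, q = 1.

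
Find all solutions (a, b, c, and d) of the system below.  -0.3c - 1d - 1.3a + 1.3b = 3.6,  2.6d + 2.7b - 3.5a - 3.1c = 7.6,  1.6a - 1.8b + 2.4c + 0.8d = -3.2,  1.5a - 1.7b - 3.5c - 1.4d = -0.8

a = -6, b = -4, c = 0, d = -1

Row-reduce the augmented matrix:
R1 ← R1 / (-13/10).
R2 ← R2 + 7/2·R1.
R3 ← R3 − 8/5·R1.
R4 ← R4 − 3/2·R1.
R2 ← R2 / (-4/5).
R1 ← R1 + 1·R2.
R3 ← R3 + 1/5·R2.
R4 ← R4 + 1/5·R2.
R3 ← R3 / (677/260).
R1 ← R1 − 161/52·R3.
R2 ← R2 − 149/52·R3.
R4 ← R4 + 851/260·R3.
R4 ← R4 / (-20586/3385).
R1 ← R1 + 2546/677·R4.
R2 ← R2 + 3172/677·R4.
R3 ← R3 + 456/677·R4.
Reading off the reduced rows gives a = -6, b = -4, c = 0, d = -1.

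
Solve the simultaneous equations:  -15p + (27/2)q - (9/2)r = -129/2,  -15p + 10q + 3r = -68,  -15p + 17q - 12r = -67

no solution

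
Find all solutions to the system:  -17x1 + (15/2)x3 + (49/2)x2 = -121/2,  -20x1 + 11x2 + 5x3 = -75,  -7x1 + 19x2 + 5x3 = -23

infinitely many solutions

Row-reduce:
R1 ← R1 / (-17).
R2 ← R2 + 20·R1.
R3 ← R3 + 7·R1.
R2 ← R2 / (-303/17).
R1 ← R1 + 49/34·R2.
R3 ← R3 − 303/34·R2.
Rank is 2 with 3 unknowns, leaving x3 free.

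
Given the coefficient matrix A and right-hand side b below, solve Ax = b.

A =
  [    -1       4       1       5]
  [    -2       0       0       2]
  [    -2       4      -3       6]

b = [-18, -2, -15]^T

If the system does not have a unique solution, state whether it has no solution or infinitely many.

infinitely many solutions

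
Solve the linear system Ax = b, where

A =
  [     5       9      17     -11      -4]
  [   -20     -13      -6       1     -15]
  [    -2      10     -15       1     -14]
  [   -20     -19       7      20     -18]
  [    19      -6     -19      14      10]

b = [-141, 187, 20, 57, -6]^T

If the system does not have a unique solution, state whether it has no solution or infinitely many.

x_1 = -6, x_2 = -5, x_3 = -6, x_4 = -4, x_5 = 2

Row-reduce the augmented matrix:
R1 ← R1 / (5).
R2 ← R2 + 20·R1.
R3 ← R3 + 2·R1.
R4 ← R4 + 20·R1.
R5 ← R5 − 19·R1.
R2 ← R2 / (23).
R1 ← R1 − 9/5·R2.
R3 ← R3 − 68/5·R2.
R4 ← R4 − 17·R2.
R5 ← R5 + 201/5·R2.
R3 ← R3 / (-5159/115).
R1 ← R1 + 167/115·R3.
R2 ← R2 − 62/23·R3.
R4 ← R4 − 671/23·R3.
R5 ← R5 − 2848/115·R3.
R4 ← R4 / (10368/469).
R1 ← R1 − 2333/5159·R4.
R2 ← R2 + 2817/5159·R4.
R3 ← R3 + 2533/5159·R4.
R5 ← R5 + 37130/5159·R4.
R5 ← R5 / (-1739615/57024).
R1 ← R1 − 197095/114048·R5.
R2 ← R2 + 17915/12672·R5.
R3 ← R3 + 30527/114048·R5.
R4 ← R4 + 4367/10368·R5.
Reading off the reduced rows gives x_1 = -6, x_2 = -5, x_3 = -6, x_4 = -4, x_5 = 2.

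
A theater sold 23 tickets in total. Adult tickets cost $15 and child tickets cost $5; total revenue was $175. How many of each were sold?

adult tickets: 6, child tickets: 17

Let a = adult tickets, c = child tickets.
  a + c = 23
  15a + 5c = 175
From equation 1: a = 23 − c.
Substitute into equation 2 and solve: c = 17.
Then a = 6.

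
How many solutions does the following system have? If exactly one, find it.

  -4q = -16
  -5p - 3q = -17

p = 1, q = 4

Row-reduce the augmented matrix:
Swap R1 and R2.
R1 ← R1 / (-5).
R2 ← R2 / (-4).
R1 ← R1 − 3/5·R2.
Reading off the reduced rows gives p = 1, q = 4.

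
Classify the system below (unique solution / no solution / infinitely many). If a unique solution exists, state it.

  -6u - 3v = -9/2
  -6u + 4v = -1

u = 1/2, v = 1/2

Row-reduce the augmented matrix:
R1 ← R1 / (-6).
R2 ← R2 + 6·R1.
R2 ← R2 / (7).
R1 ← R1 − 1/2·R2.
Reading off the reduced rows gives u = 1/2, v = 1/2.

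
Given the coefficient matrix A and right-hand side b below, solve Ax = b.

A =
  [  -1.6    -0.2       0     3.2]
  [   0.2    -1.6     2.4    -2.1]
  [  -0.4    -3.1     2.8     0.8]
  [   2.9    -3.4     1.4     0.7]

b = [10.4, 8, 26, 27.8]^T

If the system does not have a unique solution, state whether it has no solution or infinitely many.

Row-reduce the augmented matrix:
R1 ← R1 / (-8/5).
R2 ← R2 − 1/5·R1.
R3 ← R3 + 2/5·R1.
R4 ← R4 − 29/10·R1.
R2 ← R2 / (-13/8).
R1 ← R1 − 1/8·R2.
R3 ← R3 + 61/20·R2.
R4 ← R4 + 301/80·R2.
R3 ← R3 / (-554/325).
R1 ← R1 − 12/65·R3.
R2 ← R2 + 96/65·R3.
R4 ← R4 + 1351/325·R3.
R4 ← R4 / (14709/5540).
R1 ← R1 + 989/554·R4.
R2 ← R2 + 476/277·R4.
R3 ← R3 + 1037/554·R4.
Reading off the reduced rows gives x_1 = 2, x_2 = -4, x_3 = 4, x_4 = 4.

x_1 = 2, x_2 = -4, x_3 = 4, x_4 = 4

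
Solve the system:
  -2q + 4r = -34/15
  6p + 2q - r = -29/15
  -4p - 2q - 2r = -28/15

Row-reduce the augmented matrix:
Swap R1 and R2.
R1 ← R1 / (6).
R3 ← R3 + 4·R1.
R2 ← R2 / (-2).
R1 ← R1 − 1/3·R2.
R3 ← R3 + 2/3·R2.
R3 ← R3 / (-4).
R1 ← R1 − 1/2·R3.
R2 ← R2 + 2·R3.
Reading off the reduced rows gives p = -1, q = 7/3, r = 3/5.

p = -1, q = 7/3, r = 3/5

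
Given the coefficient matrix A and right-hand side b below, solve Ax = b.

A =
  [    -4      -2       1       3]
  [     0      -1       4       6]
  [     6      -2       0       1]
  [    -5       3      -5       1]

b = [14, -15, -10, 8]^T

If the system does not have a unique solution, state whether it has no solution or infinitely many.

Row-reduce the augmented matrix:
R1 ← R1 / (-4).
R3 ← R3 − 6·R1.
R4 ← R4 + 5·R1.
R2 ← R2 / (-1).
R1 ← R1 − 1/2·R2.
R3 ← R3 + 5·R2.
R4 ← R4 − 11/2·R2.
R3 ← R3 / (-37/2).
R1 ← R1 − 7/4·R3.
R2 ← R2 + 4·R3.
R4 ← R4 − 63/4·R3.
R4 ← R4 / (695/74).
R1 ← R1 + 5/74·R4.
R2 ← R2 + 26/37·R4.
R3 ← R3 − 49/37·R4.
Reading off the reduced rows gives x_1 = -3, x_2 = -5, x_3 = -2, x_4 = -2.

x_1 = -3, x_2 = -5, x_3 = -2, x_4 = -2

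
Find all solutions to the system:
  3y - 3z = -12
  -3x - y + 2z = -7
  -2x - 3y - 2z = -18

x = 5, y = 0, z = 4

Row-reduce the augmented matrix:
Swap R1 and R2.
R1 ← R1 / (-3).
R3 ← R3 + 2·R1.
R2 ← R2 / (3).
R1 ← R1 − 1/3·R2.
R3 ← R3 + 7/3·R2.
R3 ← R3 / (-17/3).
R1 ← R1 + 1/3·R3.
R2 ← R2 + 1·R3.
Reading off the reduced rows gives x = 5, y = 0, z = 4.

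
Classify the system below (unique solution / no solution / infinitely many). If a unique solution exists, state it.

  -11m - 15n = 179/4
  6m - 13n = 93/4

Row-reduce the augmented matrix:
R1 ← R1 / (-11).
R2 ← R2 − 6·R1.
R2 ← R2 / (-233/11).
R1 ← R1 − 15/11·R2.
Reading off the reduced rows gives m = -1, n = -9/4.

m = -1, n = -9/4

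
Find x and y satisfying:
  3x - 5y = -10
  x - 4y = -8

x = 0, y = 2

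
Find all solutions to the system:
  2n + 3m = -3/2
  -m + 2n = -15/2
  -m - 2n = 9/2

Row-reduce the augmented matrix:
R1 ← R1 / (3).
R2 ← R2 + 1·R1.
R3 ← R3 + 1·R1.
R2 ← R2 / (8/3).
R1 ← R1 − 2/3·R2.
R3 ← R3 + 4/3·R2.
R3 reduces to 0 = 0, so the extra equation is consistent.
Reading off the reduced rows gives m = 3/2, n = -3.

m = 3/2, n = -3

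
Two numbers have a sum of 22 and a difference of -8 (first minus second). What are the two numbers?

first number: 7, second number: 15

Let x = first number, y = second number.
  x + y = 22
  x - y = -8
From equation 1: x = 22 − y.
Substitute into equation 2 and solve: y = 15.
Then x = 7.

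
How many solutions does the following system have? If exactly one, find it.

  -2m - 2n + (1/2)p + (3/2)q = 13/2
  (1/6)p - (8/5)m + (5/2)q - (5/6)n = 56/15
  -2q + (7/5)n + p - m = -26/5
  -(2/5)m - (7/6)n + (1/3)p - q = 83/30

infinitely many solutions

Row-reduce:
R1 ← R1 / (-2).
R2 ← R2 + 8/5·R1.
R3 ← R3 + 1·R1.
R4 ← R4 + 2/5·R1.
R2 ← R2 / (23/30).
R1 ← R1 − 1·R2.
R3 ← R3 − 12/5·R2.
R4 ← R4 + 23/30·R2.
R3 ← R3 / (681/460).
R1 ← R1 − 5/92·R3.
R2 ← R2 + 7/23·R3.
Rank is 3 with 4 unknowns, leaving q free.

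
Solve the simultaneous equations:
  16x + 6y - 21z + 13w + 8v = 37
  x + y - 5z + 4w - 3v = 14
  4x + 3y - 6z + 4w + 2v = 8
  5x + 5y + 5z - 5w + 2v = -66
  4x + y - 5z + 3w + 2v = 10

Row-reduce:
R1 ← R1 / (16).
R2 ← R2 − 1·R1.
R3 ← R3 − 4·R1.
R4 ← R4 − 5·R1.
R5 ← R5 − 4·R1.
R2 ← R2 / (5/8).
R1 ← R1 − 3/8·R2.
R3 ← R3 − 3/2·R2.
R4 ← R4 − 25/8·R2.
R5 ← R5 + 1/2·R2.
R3 ← R3 / (81/10).
R1 ← R1 − 9/10·R3.
R2 ← R2 + 59/10·R3.
R4 ← R4 − 30·R3.
R5 ← R5 + 27/10·R3.
R4 ← R4 / (5/9).
R1 ← R1 + 1/3·R4.
R2 ← R2 − 2/27·R4.
R3 ← R3 + 23/27·R4.
Row 5 reduces to 0 = 1/3, a contradiction. The system is inconsistent.

no solution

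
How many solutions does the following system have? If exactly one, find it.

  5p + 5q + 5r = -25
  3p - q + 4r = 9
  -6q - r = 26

Row-reduce the augmented matrix:
R1 ← R1 / (5).
R2 ← R2 − 3·R1.
R2 ← R2 / (-4).
R1 ← R1 − 1·R2.
R3 ← R3 + 6·R2.
R3 ← R3 / (-5/2).
R1 ← R1 − 5/4·R3.
R2 ← R2 + 1/4·R3.
Reading off the reduced rows gives p = -4, q = -5, r = 4.

p = -4, q = -5, r = 4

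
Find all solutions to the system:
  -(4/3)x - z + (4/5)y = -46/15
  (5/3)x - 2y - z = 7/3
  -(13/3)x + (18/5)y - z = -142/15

Row-reduce:
R1 ← R1 / (-4/3).
R2 ← R2 − 5/3·R1.
R3 ← R3 + 13/3·R1.
R2 ← R2 / (-1).
R1 ← R1 + 3/5·R2.
R3 ← R3 − 1·R2.
Row 3 reduces to 0 = -1, a contradiction. The system is inconsistent.

no solution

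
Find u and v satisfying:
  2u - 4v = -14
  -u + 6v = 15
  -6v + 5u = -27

u = -3, v = 2

Row-reduce the augmented matrix:
R1 ← R1 / (2).
R2 ← R2 + 1·R1.
R3 ← R3 − 5·R1.
R2 ← R2 / (4).
R1 ← R1 + 2·R2.
R3 ← R3 − 4·R2.
R3 reduces to 0 = 0, so the extra equation is consistent.
Reading off the reduced rows gives u = -3, v = 2.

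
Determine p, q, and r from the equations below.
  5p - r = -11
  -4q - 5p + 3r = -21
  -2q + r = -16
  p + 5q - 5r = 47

Row-reduce the augmented matrix:
R1 ← R1 / (5).
R2 ← R2 + 5·R1.
R4 ← R4 − 1·R1.
R2 ← R2 / (-4).
R3 ← R3 + 2·R2.
R4 ← R4 − 5·R2.
Swap R3 and R4.
R3 ← R3 / (-23/10).
R1 ← R1 + 1/5·R3.
R2 ← R2 + 1/2·R3.
R4 reduces to 0 = 0, so the extra equation is consistent.
Reading off the reduced rows gives p = -3, q = 6, r = -4.

p = -3, q = 6, r = -4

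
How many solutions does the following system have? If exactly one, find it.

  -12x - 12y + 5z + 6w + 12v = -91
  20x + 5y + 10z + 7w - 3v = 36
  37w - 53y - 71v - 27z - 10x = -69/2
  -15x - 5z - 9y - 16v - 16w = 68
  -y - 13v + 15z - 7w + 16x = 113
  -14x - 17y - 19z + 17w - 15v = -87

Row-reduce:
R1 ← R1 / (-12).
R2 ← R2 − 20·R1.
R3 ← R3 + 10·R1.
R4 ← R4 + 15·R1.
R5 ← R5 − 16·R1.
R6 ← R6 + 14·R1.
R2 ← R2 / (-15).
R1 ← R1 − 1·R2.
R3 ← R3 + 43·R2.
R4 ← R4 − 6·R2.
R5 ← R5 + 17·R2.
R6 ← R6 + 3·R2.
R3 ← R3 / (-1507/18).
R1 ← R1 − 29/36·R3.
R2 ← R2 + 11/9·R3.
R4 ← R4 + 47/12·R3.
R5 ← R5 − 8/9·R3.
R6 ← R6 + 57/2·R3.
R4 ← R4 / (-119936/7535).
R1 ← R1 − 3559/7535·R4.
R2 ← R2 + 609/685·R4.
R3 ← R3 − 1506/7535·R4.
R5 ← R5 + 138978/7535·R4.
R6 ← R6 − 92652/7535·R4.
R5 ← R5 / (25227/7496).
R1 ← R1 + 24781/14992·R5.
R2 ← R2 − 26585/14992·R5.
R3 ← R3 − 9909/7496·R5.
R4 ← R4 − 17077/14992·R5.
R6 ← R6 + 8409/3748·R5.
Row 6 reduces to 0 = -1/6, a contradiction. The system is inconsistent.

no solution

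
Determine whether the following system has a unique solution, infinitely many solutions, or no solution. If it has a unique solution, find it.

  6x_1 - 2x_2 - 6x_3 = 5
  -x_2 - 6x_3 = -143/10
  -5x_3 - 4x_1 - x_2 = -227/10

Row-reduce the augmented matrix:
R1 ← R1 / (6).
R3 ← R3 + 4·R1.
R2 ← R2 / (-1).
R1 ← R1 + 1/3·R2.
R3 ← R3 + 7/3·R2.
R3 ← R3 / (5).
R1 ← R1 − 1·R3.
R2 ← R2 − 6·R3.
Reading off the reduced rows gives x_1 = 14/5, x_2 = -5/2, x_3 = 14/5.

x_1 = 14/5, x_2 = -5/2, x_3 = 14/5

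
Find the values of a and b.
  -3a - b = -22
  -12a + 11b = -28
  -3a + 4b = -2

a = 6, b = 4

Row-reduce the augmented matrix:
R1 ← R1 / (-3).
R2 ← R2 + 12·R1.
R3 ← R3 + 3·R1.
R2 ← R2 / (15).
R1 ← R1 − 1/3·R2.
R3 ← R3 − 5·R2.
R3 reduces to 0 = 0, so the extra equation is consistent.
Reading off the reduced rows gives a = 6, b = 4.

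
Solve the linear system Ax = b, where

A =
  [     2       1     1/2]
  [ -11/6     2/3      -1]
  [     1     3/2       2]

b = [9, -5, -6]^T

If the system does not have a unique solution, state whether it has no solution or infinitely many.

Row-reduce the augmented matrix:
R1 ← R1 / (2).
R2 ← R2 + 11/6·R1.
R3 ← R3 − 1·R1.
R2 ← R2 / (19/12).
R1 ← R1 − 1/2·R2.
R3 ← R3 − 1·R2.
R3 ← R3 / (159/76).
R1 ← R1 − 8/19·R3.
R2 ← R2 + 13/38·R3.
Reading off the reduced rows gives x_1 = 6, x_2 = 0, x_3 = -6.

x_1 = 6, x_2 = 0, x_3 = -6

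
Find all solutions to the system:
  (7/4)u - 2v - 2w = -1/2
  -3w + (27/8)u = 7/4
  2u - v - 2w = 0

Row-reduce:
R1 ← R1 / (7/4).
R2 ← R2 − 27/8·R1.
R3 ← R3 − 2·R1.
R2 ← R2 / (27/7).
R1 ← R1 + 8/7·R2.
R3 ← R3 − 9/7·R2.
Row 3 reduces to 0 = -1/3, a contradiction. The system is inconsistent.

no solution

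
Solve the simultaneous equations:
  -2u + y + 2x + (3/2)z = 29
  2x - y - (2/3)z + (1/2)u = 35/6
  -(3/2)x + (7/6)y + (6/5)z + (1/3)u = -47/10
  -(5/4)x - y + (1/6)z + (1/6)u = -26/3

Row-reduce the augmented matrix:
R1 ← R1 / (2).
R2 ← R2 − 2·R1.
R3 ← R3 + 3/2·R1.
R4 ← R4 + 5/4·R1.
R2 ← R2 / (-2).
R1 ← R1 − 1/2·R2.
R3 ← R3 − 23/12·R2.
R4 ← R4 + 3/8·R2.
R3 ← R3 / (179/720).
R1 ← R1 − 5/24·R3.
R2 ← R2 − 13/12·R3.
R4 ← R4 − 145/96·R3.
R4 ← R4 / (-38749/4296).
R1 ← R1 + 503/358·R4.
R2 ← R2 + 2365/358·R4.
R3 ← R3 − 885/179·R4.
Reading off the reduced rows gives x = 6, y = 1, z = 4, u = -5.

x = 6, y = 1, z = 4, u = -5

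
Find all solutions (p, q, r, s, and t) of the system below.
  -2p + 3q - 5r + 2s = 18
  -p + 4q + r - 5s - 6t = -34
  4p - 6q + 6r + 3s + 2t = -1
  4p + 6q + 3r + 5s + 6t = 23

infinitely many solutions

Row-reduce:
R1 ← R1 / (-2).
R2 ← R2 + 1·R1.
R3 ← R3 − 4·R1.
R4 ← R4 − 4·R1.
R2 ← R2 / (5/2).
R1 ← R1 + 3/2·R2.
R4 ← R4 − 12·R2.
R3 ← R3 / (-4).
R1 ← R1 − 23/5·R3.
R2 ← R2 − 7/5·R3.
R4 ← R4 + 119/5·R3.
R4 ← R4 / (-77/20).
R1 ← R1 − 69/20·R4.
R2 ← R2 − 1/20·R4.
R3 ← R3 + 7/4·R4.
Rank is 4 with 5 unknowns, leaving t free.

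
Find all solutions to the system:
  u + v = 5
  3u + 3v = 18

Row-reduce:
R2 ← R2 − 3·R1.
Row 2 reduces to 0 = 3, a contradiction. The system is inconsistent.

no solution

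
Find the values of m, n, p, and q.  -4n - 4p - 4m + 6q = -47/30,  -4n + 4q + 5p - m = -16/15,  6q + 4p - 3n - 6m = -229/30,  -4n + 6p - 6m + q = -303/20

Row-reduce the augmented matrix:
R1 ← R1 / (-4).
R2 ← R2 + 1·R1.
R3 ← R3 + 6·R1.
R4 ← R4 + 6·R1.
R2 ← R2 / (-3).
R1 ← R1 − 1·R2.
R3 ← R3 − 3·R2.
R4 ← R4 − 2·R2.
R3 ← R3 / (16).
R1 ← R1 − 3·R3.
R2 ← R2 + 2·R3.
R4 ← R4 − 16·R3.
R4 ← R4 / (-35/6).
R1 ← R1 + 55/96·R4.
R2 ← R2 + 43/48·R4.
R3 ← R3 + 1/32·R4.
Reading off the reduced rows gives m = 2, n = 3/5, p = -1/3, q = 5/4.

m = 2, n = 3/5, p = -1/3, q = 5/4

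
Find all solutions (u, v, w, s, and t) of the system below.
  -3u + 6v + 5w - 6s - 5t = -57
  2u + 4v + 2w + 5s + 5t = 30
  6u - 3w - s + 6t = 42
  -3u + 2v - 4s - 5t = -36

Row-reduce:
R1 ← R1 / (-3).
R2 ← R2 − 2·R1.
R3 ← R3 − 6·R1.
R4 ← R4 + 3·R1.
R2 ← R2 / (8).
R1 ← R1 + 2·R2.
R3 ← R3 − 12·R2.
R4 ← R4 + 4·R2.
R3 ← R3 / (-1).
R1 ← R1 + 1/3·R3.
R2 ← R2 − 2/3·R3.
R4 ← R4 + 7/3·R3.
R4 ← R4 / (109/3).
R1 ← R1 − 85/12·R4.
R2 ← R2 + 229/24·R4.
R3 ← R3 − 29/2·R4.
Rank is 4 with 5 unknowns, leaving t free.

infinitely many solutions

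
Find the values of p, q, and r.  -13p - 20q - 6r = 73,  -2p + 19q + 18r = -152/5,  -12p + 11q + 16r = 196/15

Row-reduce the augmented matrix:
R1 ← R1 / (-13).
R2 ← R2 + 2·R1.
R3 ← R3 + 12·R1.
R2 ← R2 / (287/13).
R1 ← R1 − 20/13·R2.
R3 ← R3 − 383/13·R2.
R3 ← R3 / (-26/7).
R1 ← R1 + 6/7·R3.
R2 ← R2 − 6/7·R3.
Reading off the reduced rows gives p = -3, q = -8/5, r = -1/3.

p = -3, q = -8/5, r = -1/3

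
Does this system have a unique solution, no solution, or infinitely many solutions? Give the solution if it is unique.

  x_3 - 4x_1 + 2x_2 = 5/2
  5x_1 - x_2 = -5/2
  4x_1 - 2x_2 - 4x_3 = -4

x_1 = -1/2, x_2 = 0, x_3 = 1/2

Row-reduce the augmented matrix:
R1 ← R1 / (-4).
R2 ← R2 − 5·R1.
R3 ← R3 − 4·R1.
R2 ← R2 / (3/2).
R1 ← R1 + 1/2·R2.
R3 ← R3 / (-3).
R1 ← R1 − 1/6·R3.
R2 ← R2 − 5/6·R3.
Reading off the reduced rows gives x_1 = -1/2, x_2 = 0, x_3 = 1/2.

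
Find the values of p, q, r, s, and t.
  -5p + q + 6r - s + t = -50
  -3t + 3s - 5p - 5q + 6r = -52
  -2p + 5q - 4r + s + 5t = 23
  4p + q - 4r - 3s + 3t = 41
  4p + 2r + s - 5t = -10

Row-reduce the augmented matrix:
R1 ← R1 / (-5).
R2 ← R2 + 5·R1.
R3 ← R3 + 2·R1.
R4 ← R4 − 4·R1.
R5 ← R5 − 4·R1.
R2 ← R2 / (-6).
R1 ← R1 + 1/5·R2.
R3 ← R3 − 23/5·R2.
R4 ← R4 − 9/5·R2.
R5 ← R5 − 4/5·R2.
R3 ← R3 / (-32/5).
R1 ← R1 + 6/5·R3.
R4 ← R4 − 4/5·R3.
R5 ← R5 − 34/5·R3.
R4 ← R4 / (-49/24).
R1 ← R1 + 37/48·R4.
R2 ← R2 + 2/3·R4.
R3 ← R3 + 67/96·R4.
R5 ← R5 − 263/48·R4.
R5 ← R5 / (215/49).
R1 ← R1 + 69/49·R5.
R2 ← R2 + 12/49·R5.
R3 ← R3 + 117/98·R5.
R4 ← R4 + 67/49·R5.
Reading off the reduced rows gives p = 3, q = -1, r = -6, s = 0, t = 2.

p = 3, q = -1, r = -6, s = 0, t = 2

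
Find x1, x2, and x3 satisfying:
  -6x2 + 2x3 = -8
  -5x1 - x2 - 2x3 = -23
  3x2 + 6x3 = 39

Row-reduce the augmented matrix:
Swap R1 and R2.
R1 ← R1 / (-5).
R2 ← R2 / (-6).
R1 ← R1 − 1/5·R2.
R3 ← R3 − 3·R2.
R3 ← R3 / (7).
R1 ← R1 − 7/15·R3.
R2 ← R2 + 1/3·R3.
Reading off the reduced rows gives x1 = 2, x2 = 3, x3 = 5.

x1 = 2, x2 = 3, x3 = 5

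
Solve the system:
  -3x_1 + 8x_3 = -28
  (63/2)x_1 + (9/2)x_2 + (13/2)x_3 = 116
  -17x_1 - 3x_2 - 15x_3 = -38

Row-reduce:
R1 ← R1 / (-3).
R2 ← R2 − 63/2·R1.
R3 ← R3 + 17·R1.
R2 ← R2 / (9/2).
R3 ← R3 + 3·R2.
Row 3 reduces to 0 = 2, a contradiction. The system is inconsistent.

no solution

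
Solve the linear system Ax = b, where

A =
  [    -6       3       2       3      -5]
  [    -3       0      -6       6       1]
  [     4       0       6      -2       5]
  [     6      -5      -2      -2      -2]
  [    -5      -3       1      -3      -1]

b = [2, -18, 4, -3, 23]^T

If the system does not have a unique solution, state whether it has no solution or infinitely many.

x_1 = -2, x_2 = -1, x_3 = 1, x_4 = -3, x_5 = 0

Row-reduce the augmented matrix:
R1 ← R1 / (-6).
R2 ← R2 + 3·R1.
R3 ← R3 − 4·R1.
R4 ← R4 − 6·R1.
R5 ← R5 + 5·R1.
R2 ← R2 / (-3/2).
R1 ← R1 + 1/2·R2.
R3 ← R3 − 2·R2.
R4 ← R4 + 2·R2.
R5 ← R5 + 11/2·R2.
R3 ← R3 / (-2).
R1 ← R1 − 2·R3.
R2 ← R2 − 14/3·R3.
R4 ← R4 − 28/3·R3.
R5 ← R5 − 25·R3.
R4 ← R4 / (23).
R1 ← R1 − 4·R4.
R2 ← R2 − 11·R4.
R3 ← R3 + 3·R4.
R5 ← R5 − 53·R4.
R5 ← R5 / (509/18).
R1 ← R1 − 26/9·R5.
R2 ← R2 − 35/9·R5.
R3 ← R3 + 5/6·R5.
R4 ← R4 − 7/9·R5.
Reading off the reduced rows gives x_1 = -2, x_2 = -1, x_3 = 1, x_4 = -3, x_5 = 0.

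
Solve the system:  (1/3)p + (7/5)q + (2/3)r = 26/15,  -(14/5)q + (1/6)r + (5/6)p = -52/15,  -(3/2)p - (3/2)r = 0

infinitely many solutions

Row-reduce:
R1 ← R1 / (1/3).
R2 ← R2 − 5/6·R1.
R3 ← R3 + 3/2·R1.
R2 ← R2 / (-63/10).
R1 ← R1 − 21/5·R2.
R3 ← R3 − 63/10·R2.
Rank is 2 with 3 unknowns, leaving r free.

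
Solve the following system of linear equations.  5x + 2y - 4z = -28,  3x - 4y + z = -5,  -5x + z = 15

Row-reduce the augmented matrix:
R1 ← R1 / (5).
R2 ← R2 − 3·R1.
R3 ← R3 + 5·R1.
R2 ← R2 / (-26/5).
R1 ← R1 − 2/5·R2.
R3 ← R3 − 2·R2.
R3 ← R3 / (-22/13).
R1 ← R1 + 7/13·R3.
R2 ← R2 + 17/26·R3.
Reading off the reduced rows gives x = -2, y = 1, z = 5.

x = -2, y = 1, z = 5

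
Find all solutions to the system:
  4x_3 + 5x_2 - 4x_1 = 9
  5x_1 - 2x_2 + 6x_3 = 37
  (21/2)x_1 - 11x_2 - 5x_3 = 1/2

infinitely many solutions

Row-reduce:
R1 ← R1 / (-4).
R2 ← R2 − 5·R1.
R3 ← R3 − 21/2·R1.
R2 ← R2 / (17/4).
R1 ← R1 + 5/4·R2.
R3 ← R3 − 17/8·R2.
Rank is 2 with 3 unknowns, leaving x_3 free.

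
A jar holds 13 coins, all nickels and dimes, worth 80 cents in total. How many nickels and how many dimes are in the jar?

Let n = nickels, d = dimes.
  n + d = 13
  5n + 10d = 80
From equation 1: n = 13 − d.
Substitute into equation 2 and solve: d = 3.
Then n = 10.

nickels: 10, dimes: 3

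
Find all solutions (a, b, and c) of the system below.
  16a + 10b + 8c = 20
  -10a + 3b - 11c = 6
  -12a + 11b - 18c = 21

no solution

Row-reduce:
R1 ← R1 / (16).
R2 ← R2 + 10·R1.
R3 ← R3 + 12·R1.
R2 ← R2 / (37/4).
R1 ← R1 − 5/8·R2.
R3 ← R3 − 37/2·R2.
Row 3 reduces to 0 = -1, a contradiction. The system is inconsistent.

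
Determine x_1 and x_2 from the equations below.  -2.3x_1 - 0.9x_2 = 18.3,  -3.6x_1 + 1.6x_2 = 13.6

x_1 = -6, x_2 = -5

Row-reduce the augmented matrix:
R1 ← R1 / (-23/10).
R2 ← R2 + 18/5·R1.
R2 ← R2 / (346/115).
R1 ← R1 − 9/23·R2.
Reading off the reduced rows gives x_1 = -6, x_2 = -5.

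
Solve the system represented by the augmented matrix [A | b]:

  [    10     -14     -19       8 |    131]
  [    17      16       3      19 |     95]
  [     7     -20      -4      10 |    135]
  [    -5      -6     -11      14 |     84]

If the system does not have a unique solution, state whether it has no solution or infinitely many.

x_1 = 3, x_2 = -3, x_3 = -1, x_4 = 5

Row-reduce the augmented matrix:
R1 ← R1 / (10).
R2 ← R2 − 17·R1.
R3 ← R3 − 7·R1.
R4 ← R4 + 5·R1.
R2 ← R2 / (199/5).
R1 ← R1 + 7/5·R2.
R3 ← R3 + 51/5·R2.
R4 ← R4 + 13·R2.
R3 ← R3 / (3651/199).
R1 ← R1 + 131/199·R3.
R2 ← R2 − 353/398·R3.
R4 ← R4 + 1785/199·R3.
R4 ← R4 / (27494/1217).
R1 ← R1 − 4372/3651·R4.
R2 ← R2 + 1051/7302·R4.
R3 ← R3 − 1151/3651·R4.
Reading off the reduced rows gives x_1 = 3, x_2 = -3, x_3 = -1, x_4 = 5.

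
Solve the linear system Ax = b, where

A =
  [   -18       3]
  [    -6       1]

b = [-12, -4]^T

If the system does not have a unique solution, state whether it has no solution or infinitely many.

infinitely many solutions

Row-reduce:
R1 ← R1 / (-18).
R2 ← R2 + 6·R1.
Rank is 1 with 2 unknowns, leaving x_2 free.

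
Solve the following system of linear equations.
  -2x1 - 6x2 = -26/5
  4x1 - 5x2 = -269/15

Row-reduce the augmented matrix:
R1 ← R1 / (-2).
R2 ← R2 − 4·R1.
R2 ← R2 / (-17).
R1 ← R1 − 3·R2.
Reading off the reduced rows gives x1 = -12/5, x2 = 5/3.

x1 = -12/5, x2 = 5/3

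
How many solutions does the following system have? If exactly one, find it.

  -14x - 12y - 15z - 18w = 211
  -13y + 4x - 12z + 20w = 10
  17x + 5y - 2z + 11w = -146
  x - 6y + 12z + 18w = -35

Row-reduce the augmented matrix:
R1 ← R1 / (-14).
R2 ← R2 − 4·R1.
R3 ← R3 − 17·R1.
R4 ← R4 − 1·R1.
R2 ← R2 / (-115/7).
R1 ← R1 − 6/7·R2.
R3 ← R3 + 67/7·R2.
R4 ← R4 + 48/7·R2.
R3 ← R3 / (-2467/230).
R1 ← R1 − 51/230·R3.
R2 ← R2 − 114/115·R3.
R4 ← R4 − 4077/230·R3.
R4 ← R4 / (-53619/2467).
R1 ← R1 − 4089/2467·R4.
R2 ← R2 + 6680/2467·R4.
R3 ← R3 − 4488/2467·R4.
Reading off the reduced rows gives x = -5, y = -6, z = -1, w = -3.

x = -5, y = -6, z = -1, w = -3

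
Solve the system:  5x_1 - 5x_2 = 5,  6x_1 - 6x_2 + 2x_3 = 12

infinitely many solutions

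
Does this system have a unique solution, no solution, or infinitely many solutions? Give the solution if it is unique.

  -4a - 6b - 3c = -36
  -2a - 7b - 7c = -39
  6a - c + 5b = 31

Row-reduce:
R1 ← R1 / (-4).
R2 ← R2 + 2·R1.
R3 ← R3 − 6·R1.
R2 ← R2 / (-4).
R1 ← R1 − 3/2·R2.
R3 ← R3 + 4·R2.
Row 3 reduces to 0 = -2, a contradiction. The system is inconsistent.

no solution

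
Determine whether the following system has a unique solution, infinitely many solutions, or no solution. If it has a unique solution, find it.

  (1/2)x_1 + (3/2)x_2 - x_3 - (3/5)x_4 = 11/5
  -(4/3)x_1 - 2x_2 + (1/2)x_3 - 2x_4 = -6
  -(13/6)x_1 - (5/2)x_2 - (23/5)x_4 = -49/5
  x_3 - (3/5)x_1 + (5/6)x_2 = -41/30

infinitely many solutions

Row-reduce:
R1 ← R1 / (1/2).
R2 ← R2 + 4/3·R1.
R3 ← R3 + 13/6·R1.
R4 ← R4 + 3/5·R1.
R2 ← R2 / (2).
R1 ← R1 − 3·R2.
R3 ← R3 − 4·R2.
R4 ← R4 − 79/30·R2.
Swap R3 and R4.
R3 ← R3 / (191/72).
R1 ← R1 − 5/4·R3.
R2 ← R2 + 13/12·R3.
Rank is 3 with 4 unknowns, leaving x_4 free.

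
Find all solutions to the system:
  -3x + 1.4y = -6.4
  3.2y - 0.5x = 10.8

Row-reduce the augmented matrix:
R1 ← R1 / (-3).
R2 ← R2 + 1/2·R1.
R2 ← R2 / (89/30).
R1 ← R1 + 7/15·R2.
Reading off the reduced rows gives x = 4, y = 4.

x = 4, y = 4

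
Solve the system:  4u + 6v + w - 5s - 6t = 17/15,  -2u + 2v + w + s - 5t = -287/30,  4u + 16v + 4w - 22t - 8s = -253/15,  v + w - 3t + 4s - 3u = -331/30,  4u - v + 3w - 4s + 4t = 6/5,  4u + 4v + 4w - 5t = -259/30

Row-reduce the augmented matrix:
R1 ← R1 / (4).
R2 ← R2 + 2·R1.
R3 ← R3 − 4·R1.
R4 ← R4 + 3·R1.
R5 ← R5 − 4·R1.
R6 ← R6 − 4·R1.
R2 ← R2 / (5).
R1 ← R1 − 3/2·R2.
R3 ← R3 − 10·R2.
R4 ← R4 − 11/2·R2.
R5 ← R5 + 7·R2.
R6 ← R6 + 2·R2.
Swap R3 and R4.
R3 ← R3 / (1/10).
R1 ← R1 + 1/5·R3.
R2 ← R2 − 3/10·R3.
R5 ← R5 − 41/10·R3.
R6 ← R6 − 18/5·R3.
Swap R4 and R5.
R4 ← R4 / (-79).
R1 ← R1 − 3·R4.
R2 ← R2 + 6·R4.
R3 ← R3 − 19·R4.
R6 ← R6 + 64·R4.
Swap R5 and R6.
R5 ← R5 / (-383/79).
R1 ← R1 − 113/79·R5.
R2 ← R2 + 215/158·R5.
R3 ← R3 + 17/158·R5.
R4 ← R4 − 109/158·R5.
R6 reduces to 0 = 0, so the extra equation is consistent.
Reading off the reduced rows gives u = 5/3, v = -1/5, w = -3, s = -1/3, t = 1/2.

u = 5/3, v = -1/5, w = -3, s = -1/3, t = 1/2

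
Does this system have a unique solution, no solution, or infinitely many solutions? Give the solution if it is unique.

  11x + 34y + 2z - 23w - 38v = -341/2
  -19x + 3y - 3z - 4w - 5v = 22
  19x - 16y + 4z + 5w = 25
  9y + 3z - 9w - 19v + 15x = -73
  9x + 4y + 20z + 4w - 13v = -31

no solution

Row-reduce:
R1 ← R1 / (11).
R2 ← R2 + 19·R1.
R3 ← R3 − 19·R1.
R4 ← R4 − 15·R1.
R5 ← R5 − 9·R1.
R2 ← R2 / (679/11).
R1 ← R1 − 34/11·R2.
R3 ← R3 + 822/11·R2.
R4 ← R4 + 411/11·R2.
R5 ← R5 + 262/11·R2.
R3 ← R3 / (744/679).
R1 ← R1 − 108/679·R3.
R2 ← R2 − 5/679·R3.
R4 ← R4 − 372/679·R3.
R5 ← R5 − 12588/679·R3.
Swap R4 and R5.
R4 ← R4 / (4490/31).
R1 ← R1 − 40/31·R4.
R2 ← R2 + 81/124·R4.
R3 ← R3 + 929/124·R4.
Row 5 reduces to 0 = -1/4, a contradiction. The system is inconsistent.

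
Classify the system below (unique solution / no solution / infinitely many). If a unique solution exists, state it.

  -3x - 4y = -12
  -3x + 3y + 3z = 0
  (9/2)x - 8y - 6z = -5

no solution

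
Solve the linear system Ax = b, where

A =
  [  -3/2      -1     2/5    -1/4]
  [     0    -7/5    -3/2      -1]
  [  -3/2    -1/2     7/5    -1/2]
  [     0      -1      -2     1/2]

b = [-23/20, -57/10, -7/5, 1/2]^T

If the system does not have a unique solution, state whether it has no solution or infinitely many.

infinitely many solutions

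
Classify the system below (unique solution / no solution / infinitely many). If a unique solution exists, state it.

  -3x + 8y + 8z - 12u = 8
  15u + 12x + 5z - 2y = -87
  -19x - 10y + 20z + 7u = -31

infinitely many solutions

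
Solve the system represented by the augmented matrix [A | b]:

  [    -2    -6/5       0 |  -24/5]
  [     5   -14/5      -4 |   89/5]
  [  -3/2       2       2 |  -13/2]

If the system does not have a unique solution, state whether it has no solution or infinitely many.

infinitely many solutions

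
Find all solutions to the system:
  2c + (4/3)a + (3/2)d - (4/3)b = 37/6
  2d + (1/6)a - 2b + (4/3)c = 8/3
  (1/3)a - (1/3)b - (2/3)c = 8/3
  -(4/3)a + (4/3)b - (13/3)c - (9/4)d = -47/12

Row-reduce:
R1 ← R1 / (4/3).
R2 ← R2 − 1/6·R1.
R3 ← R3 − 1/3·R1.
R4 ← R4 + 4/3·R1.
R2 ← R2 / (-11/6).
R1 ← R1 + 1·R2.
R3 ← R3 / (-7/6).
R1 ← R1 − 10/11·R3.
R2 ← R2 + 13/22·R3.
R4 ← R4 + 7/3·R3.
Rank is 3 with 4 unknowns, leaving d free.

infinitely many solutions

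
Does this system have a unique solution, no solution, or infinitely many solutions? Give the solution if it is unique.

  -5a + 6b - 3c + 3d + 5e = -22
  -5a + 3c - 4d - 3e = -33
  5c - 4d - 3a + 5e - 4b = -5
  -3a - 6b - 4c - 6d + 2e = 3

infinitely many solutions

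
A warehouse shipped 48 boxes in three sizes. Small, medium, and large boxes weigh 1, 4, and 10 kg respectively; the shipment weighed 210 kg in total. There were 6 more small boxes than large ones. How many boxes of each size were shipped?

Let s = small boxes, m = medium boxes, l = large boxes.
  l + s + m = 48
  s + 4m + 10l = 210
  s - l = 6
Row-reduce the augmented matrix:
R2 ← R2 − 1·R1.
R3 ← R3 − 1·R1.
R2 ← R2 / (3).
R1 ← R1 − 1·R2.
R3 ← R3 + 1·R2.
R1 ← R1 + 2·R3.
R2 ← R2 − 3·R3.
Reading off the reduced rows gives s = 18, m = 18, l = 12.

small boxes: 18, medium boxes: 18, large boxes: 12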